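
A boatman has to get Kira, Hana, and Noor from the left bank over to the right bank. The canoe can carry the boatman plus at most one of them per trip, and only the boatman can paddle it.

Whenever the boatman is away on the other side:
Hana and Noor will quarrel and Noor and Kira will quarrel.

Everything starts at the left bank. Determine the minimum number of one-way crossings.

Counting alone: the boatman can take at most 1 across per trip to the right bank, so moving all 3 needs at least 3 loaded trips out, with a return between consecutive ones — at least 5 crossings.
The safety rule pushes this higher. Following every safe sequence of crossings, the most of the 3 that can be at the right bank as the canoe arrives there on crossing 5 is 2 — never all 3.
So no plan with fewer than 7 crossings exists, and this one achieves 7:
1. Boatman goes to the right bank with Noor.
2. Boatman goes back to the left bank alone.
3. Boatman goes to the right bank with Kira.
4. Boatman goes back to the left bank with Noor.
5. Boatman goes to the right bank with Hana.
6. Boatman goes back to the left bank alone.
7. Boatman goes to the right bank with Noor.

7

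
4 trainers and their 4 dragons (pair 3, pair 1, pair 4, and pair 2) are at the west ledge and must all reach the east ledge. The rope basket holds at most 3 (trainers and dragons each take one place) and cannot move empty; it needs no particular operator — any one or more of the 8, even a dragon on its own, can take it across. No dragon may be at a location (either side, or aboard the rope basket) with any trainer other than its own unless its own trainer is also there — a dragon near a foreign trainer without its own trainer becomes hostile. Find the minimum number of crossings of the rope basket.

9

Counting alone: each trip to the east ledge takes at most 3 across and each return brings at least 1 back, so after t trips out (and t−1 returns) at most 3t − (t−1) of the 8 are across; that first reaches 8 at t = 4, so at least 7 crossings are needed.
The safety rule pushes this higher. Following every safe sequence of crossings, the most of the 8 that can be at the east ledge as the rope basket arrives there on crossing 7 is 7 — never all 8.
So no plan with fewer than 9 crossings exists, and this one achieves 9:
1. dragon 3 and trainer 3 cross → the east ledge.
2. trainer 3 crosses ← the west ledge.
3. dragon 1, trainer 1, and trainer 3 cross → the east ledge.
4. dragon 3 and trainer 3 cross ← the west ledge.
5. trainer 2, trainer 3, and trainer 4 cross → the east ledge.
6. dragon 1 crosses ← the west ledge.
7. dragon 1 and dragon 3 cross → the east ledge.
8. dragon 3 crosses ← the west ledge.
9. dragon 2, dragon 3, and dragon 4 cross → the east ledge.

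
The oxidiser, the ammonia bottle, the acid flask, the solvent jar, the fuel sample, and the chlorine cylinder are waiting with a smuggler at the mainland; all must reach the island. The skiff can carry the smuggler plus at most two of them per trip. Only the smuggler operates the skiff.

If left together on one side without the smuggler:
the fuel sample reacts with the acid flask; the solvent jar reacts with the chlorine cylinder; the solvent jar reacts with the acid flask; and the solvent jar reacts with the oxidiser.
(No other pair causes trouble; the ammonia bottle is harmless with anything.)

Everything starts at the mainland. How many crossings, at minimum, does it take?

Counting alone: the smuggler can take at most 2 across per trip to the island, so moving all 6 needs at least 3 loaded trips out, with a return between consecutive ones — at least 5 crossings.
The safety rule pushes this higher. Following every safe sequence of crossings, the most of the 6 that can be at the island as the skiff arrives there on crossing 5 is 5 — never all 6.
So no plan with fewer than 7 crossings exists, and this one achieves 7:
1. Smuggler goes to the island with the acid flask and the solvent jar.  [the mainland: the ammonia bottle, the chlorine cylinder, the fuel sample, the oxidiser | the island: the acid flask, the solvent jar]
2. Smuggler goes back to the mainland with the acid flask.  [the mainland: the acid flask, the ammonia bottle, the chlorine cylinder, the fuel sample, the oxidiser | the island: the solvent jar]
3. Smuggler goes to the island with the acid flask and the oxidiser.  [the mainland: the ammonia bottle, the chlorine cylinder, the fuel sample | the island: the acid flask, the oxidiser, the solvent jar]
4. Smuggler goes back to the mainland with the solvent jar.  [the mainland: the ammonia bottle, the chlorine cylinder, the fuel sample, the solvent jar | the island: the acid flask, the oxidiser]
5. Smuggler goes to the island with the ammonia bottle and the chlorine cylinder.  [the mainland: the fuel sample, the solvent jar | the island: the acid flask, the ammonia bottle, the chlorine cylinder, the oxidiser]
6. Smuggler goes back to the mainland alone.  [the mainland: the fuel sample, the solvent jar | the island: the acid flask, the ammonia bottle, the chlorine cylinder, the oxidiser]
7. Smuggler goes to the island with the fuel sample and the solvent jar.  [the mainland: — | the island: the acid flask, the ammonia bottle, the chlorine cylinder, the fuel sample, the oxidiser, the solvent jar]

7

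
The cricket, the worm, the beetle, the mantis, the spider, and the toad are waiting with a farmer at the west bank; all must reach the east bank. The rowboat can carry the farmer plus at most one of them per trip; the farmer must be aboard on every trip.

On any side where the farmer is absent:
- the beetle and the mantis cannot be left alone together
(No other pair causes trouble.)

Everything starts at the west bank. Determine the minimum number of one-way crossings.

11

Counting alone: the farmer can take at most 1 across per trip to the east bank, so moving all 6 needs at least 6 loaded trips out, with a return between consecutive ones — at least 11 crossings.
The plan below uses exactly 11 crossings, so it is optimal:
1. Farmer goes to the east bank with the beetle.  [the west bank: the cricket, the mantis, the spider, the toad, the worm | the east bank: the beetle]
2. Farmer goes back to the west bank alone.  [the west bank: the cricket, the mantis, the spider, the toad, the worm | the east bank: the beetle]
3. Farmer goes to the east bank with the cricket.  [the west bank: the mantis, the spider, the toad, the worm | the east bank: the beetle, the cricket]
4. Farmer goes back to the west bank alone.  [the west bank: the mantis, the spider, the toad, the worm | the east bank: the beetle, the cricket]
5. Farmer goes to the east bank with the worm.  [the west bank: the mantis, the spider, the toad | the east bank: the beetle, the cricket, the worm]
6. Farmer goes back to the west bank alone.  [the west bank: the mantis, the spider, the toad | the east bank: the beetle, the cricket, the worm]
7. Farmer goes to the east bank with the spider.  [the west bank: the mantis, the toad | the east bank: the beetle, the cricket, the spider, the worm]
8. Farmer goes back to the west bank alone.  [the west bank: the mantis, the toad | the east bank: the beetle, the cricket, the spider, the worm]
9. Farmer goes to the east bank with the toad.  [the west bank: the mantis | the east bank: the beetle, the cricket, the spider, the toad, the worm]
10. Farmer goes back to the west bank alone.  [the west bank: the mantis | the east bank: the beetle, the cricket, the spider, the toad, the worm]
11. Farmer goes to the east bank with the mantis.  [the west bank: — | the east bank: the beetle, the cricket, the mantis, the spider, the toad, the worm]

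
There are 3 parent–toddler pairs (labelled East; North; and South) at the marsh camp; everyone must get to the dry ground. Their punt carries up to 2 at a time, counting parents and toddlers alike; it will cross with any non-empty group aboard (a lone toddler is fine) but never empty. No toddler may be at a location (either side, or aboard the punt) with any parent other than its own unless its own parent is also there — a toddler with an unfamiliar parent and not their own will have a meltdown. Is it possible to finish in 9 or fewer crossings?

Counting alone: each trip to the dry ground takes at most 2 across and each return brings at least 1 back, so after t trips out (and t−1 returns) at most 2t − (t−1) of the 6 are across; that first reaches 6 at t = 5, so at least 9 crossings are needed.
The safety rule pushes this higher. Following every safe sequence of crossings, the most of the 6 that can be at the dry ground as the punt arrives there on crossing 9 is 5 — never all 6.
So the move cannot be finished within 9 crossings. (The shortest complete plan takes 11:)
1. parent East and toddler East cross → the dry ground.
2. parent East crosses ← the marsh camp.
3. toddler North and toddler South cross → the dry ground.
4. toddler East crosses ← the marsh camp.
5. parent North and parent South cross → the dry ground.
6. parent North and toddler North cross ← the marsh camp.
7. parent East and parent North cross → the dry ground.
8. toddler South crosses ← the marsh camp.
9. toddler East and toddler North cross → the dry ground.
10. parent South crosses ← the marsh camp.
11. parent South and toddler South cross → the dry ground.

No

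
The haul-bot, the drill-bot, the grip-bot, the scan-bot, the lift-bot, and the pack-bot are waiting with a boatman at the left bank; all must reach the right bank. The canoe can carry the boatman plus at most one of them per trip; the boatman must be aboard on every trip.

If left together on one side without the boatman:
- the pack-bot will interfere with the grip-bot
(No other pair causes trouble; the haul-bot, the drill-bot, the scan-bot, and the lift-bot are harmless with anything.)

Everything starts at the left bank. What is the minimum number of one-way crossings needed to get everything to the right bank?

Counting alone: the boatman can take at most 1 across per trip to the right bank, so moving all 6 needs at least 6 loaded trips out, with a return between consecutive ones — at least 11 crossings.
The plan below uses exactly 11 crossings, so it is optimal:
1. Boatman goes to the right bank with the grip-bot.
2. Boatman goes back to the left bank alone.
3. Boatman goes to the right bank with the haul-bot.
4. Boatman goes back to the left bank alone.
5. Boatman goes to the right bank with the drill-bot.
6. Boatman goes back to the left bank alone.
7. Boatman goes to the right bank with the scan-bot.
8. Boatman goes back to the left bank alone.
9. Boatman goes to the right bank with the lift-bot.
10. Boatman goes back to the left bank alone.
11. Boatman goes to the right bank with the pack-bot.

11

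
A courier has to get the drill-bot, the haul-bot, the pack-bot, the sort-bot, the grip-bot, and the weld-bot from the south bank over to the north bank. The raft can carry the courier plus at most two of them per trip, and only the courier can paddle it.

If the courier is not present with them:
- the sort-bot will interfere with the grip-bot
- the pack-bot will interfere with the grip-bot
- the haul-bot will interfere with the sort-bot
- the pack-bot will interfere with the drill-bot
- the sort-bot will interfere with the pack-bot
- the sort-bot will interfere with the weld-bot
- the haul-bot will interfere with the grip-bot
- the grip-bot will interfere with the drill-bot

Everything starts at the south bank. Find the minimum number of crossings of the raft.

impossible

Whatever the first load, the items left behind include a forbidden pair without the courier. No opening move is safe, so no plan exists.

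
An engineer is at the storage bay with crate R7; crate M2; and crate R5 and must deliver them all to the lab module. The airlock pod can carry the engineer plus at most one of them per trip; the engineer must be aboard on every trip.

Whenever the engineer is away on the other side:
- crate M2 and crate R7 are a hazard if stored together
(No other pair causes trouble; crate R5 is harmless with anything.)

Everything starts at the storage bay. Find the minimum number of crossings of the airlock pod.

Counting alone: the engineer can take at most 1 across per trip to the lab module, so moving all 3 needs at least 3 loaded trips out, with a return between consecutive ones — at least 5 crossings.
The plan below uses exactly 5 crossings, so it is optimal:
1. Engineer goes to the lab module with crate R7.
2. Engineer goes back to the storage bay alone.
3. Engineer goes to the lab module with crate R5.
4. Engineer goes back to the storage bay alone.
5. Engineer goes to the lab module with crate M2.

5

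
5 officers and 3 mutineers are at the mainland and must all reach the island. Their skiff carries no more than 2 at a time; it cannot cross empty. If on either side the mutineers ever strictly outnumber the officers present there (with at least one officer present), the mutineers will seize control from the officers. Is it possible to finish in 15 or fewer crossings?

Yes

Yes — this plan uses 13 crossings (≤ 15):
1. 2 mutineers → the island.  (the mainland: 5O 1M; the island: 0O 2M)
2. 1 mutineer ← the mainland.  (the mainland: 5O 2M; the island: 0O 1M)
3. 2 mutineers → the island.  (the mainland: 5O 0M; the island: 0O 3M)
4. 1 mutineer ← the mainland.  (the mainland: 5O 1M; the island: 0O 2M)
5. 2 officers → the island.  (the mainland: 3O 1M; the island: 2O 2M)
6. 1 mutineer ← the mainland.  (the mainland: 3O 2M; the island: 2O 1M)
7. 1 officer and 1 mutineer → the island.  (the mainland: 2O 1M; the island: 3O 2M)
8. 1 mutineer ← the mainland.  (the mainland: 2O 2M; the island: 3O 1M)
9. 2 mutineers → the island.  (the mainland: 2O 0M; the island: 3O 3M)
10. 1 mutineer ← the mainland.  (the mainland: 2O 1M; the island: 3O 2M)
11. 1 officer and 1 mutineer → the island.  (the mainland: 1O 0M; the island: 4O 3M)
12. 1 mutineer ← the mainland.  (the mainland: 1O 1M; the island: 4O 2M)
13. 1 officer and 1 mutineer → the island.  (the mainland: 0O 0M; the island: 5O 3M)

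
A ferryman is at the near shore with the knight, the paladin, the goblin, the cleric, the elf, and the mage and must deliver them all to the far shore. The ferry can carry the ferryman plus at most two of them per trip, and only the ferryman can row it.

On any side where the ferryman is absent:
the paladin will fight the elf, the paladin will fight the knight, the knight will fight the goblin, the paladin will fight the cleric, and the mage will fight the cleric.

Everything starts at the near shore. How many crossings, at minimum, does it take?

Whatever the first load, the items left behind include a forbidden pair without the ferryman. No opening move is safe, so no plan exists.

impossible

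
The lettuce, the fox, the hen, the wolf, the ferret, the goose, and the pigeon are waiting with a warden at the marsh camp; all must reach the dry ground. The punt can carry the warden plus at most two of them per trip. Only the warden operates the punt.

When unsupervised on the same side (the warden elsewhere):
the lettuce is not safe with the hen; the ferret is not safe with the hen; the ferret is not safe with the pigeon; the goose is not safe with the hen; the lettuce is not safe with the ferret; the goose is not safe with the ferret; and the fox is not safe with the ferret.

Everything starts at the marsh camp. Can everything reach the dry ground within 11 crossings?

Yes

Yes — this plan uses 11 crossings (≤ 11):
1. Warden goes to the dry ground with the ferret and the hen.  [the marsh camp: the fox, the goose, the lettuce, the pigeon, the wolf | the dry ground: the ferret, the hen]
2. Warden goes back to the marsh camp with the hen.  [the marsh camp: the fox, the goose, the hen, the lettuce, the pigeon, the wolf | the dry ground: the ferret]
3. Warden goes to the dry ground with the goose and the lettuce.  [the marsh camp: the fox, the hen, the pigeon, the wolf | the dry ground: the ferret, the goose, the lettuce]
4. Warden goes back to the marsh camp with the ferret.  [the marsh camp: the ferret, the fox, the hen, the pigeon, the wolf | the dry ground: the goose, the lettuce]
5. Warden goes to the dry ground with the ferret and the fox.  [the marsh camp: the hen, the pigeon, the wolf | the dry ground: the ferret, the fox, the goose, the lettuce]
6. Warden goes back to the marsh camp with the ferret.  [the marsh camp: the ferret, the hen, the pigeon, the wolf | the dry ground: the fox, the goose, the lettuce]
7. Warden goes to the dry ground with the hen and the pigeon.  [the marsh camp: the ferret, the wolf | the dry ground: the fox, the goose, the hen, the lettuce, the pigeon]
8. Warden goes back to the marsh camp with the hen.  [the marsh camp: the ferret, the hen, the wolf | the dry ground: the fox, the goose, the lettuce, the pigeon]
9. Warden goes to the dry ground with the hen and the wolf.  [the marsh camp: the ferret | the dry ground: the fox, the goose, the hen, the lettuce, the pigeon, the wolf]
10. Warden goes back to the marsh camp with the hen.  [the marsh camp: the ferret, the hen | the dry ground: the fox, the goose, the lettuce, the pigeon, the wolf]
11. Warden goes to the dry ground with the ferret and the hen.  [the marsh camp: — | the dry ground: the ferret, the fox, the goose, the hen, the lettuce, the pigeon, the wolf]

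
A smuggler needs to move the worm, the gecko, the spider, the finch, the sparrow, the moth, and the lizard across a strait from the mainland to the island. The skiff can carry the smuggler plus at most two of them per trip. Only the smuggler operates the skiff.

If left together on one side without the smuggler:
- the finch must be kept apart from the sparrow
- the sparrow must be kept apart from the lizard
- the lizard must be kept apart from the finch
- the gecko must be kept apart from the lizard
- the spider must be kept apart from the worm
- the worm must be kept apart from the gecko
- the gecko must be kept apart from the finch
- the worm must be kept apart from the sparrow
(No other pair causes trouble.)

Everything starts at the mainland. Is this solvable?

Whatever the first load, the items left behind include a forbidden pair without the smuggler. No opening move is safe, so no plan exists.

No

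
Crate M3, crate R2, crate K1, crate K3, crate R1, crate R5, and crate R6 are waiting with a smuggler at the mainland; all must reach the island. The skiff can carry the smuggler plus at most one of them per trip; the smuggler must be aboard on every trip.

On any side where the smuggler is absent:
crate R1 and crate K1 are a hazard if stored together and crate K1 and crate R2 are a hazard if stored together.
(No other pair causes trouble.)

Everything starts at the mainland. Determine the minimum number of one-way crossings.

15

Counting alone: the smuggler can take at most 1 across per trip to the island, so moving all 7 needs at least 7 loaded trips out, with a return between consecutive ones — at least 13 crossings.
The safety rule pushes this higher. Following every safe sequence of crossings, the most of the 7 that can be at the island as the skiff arrives there on crossing 13 is 6 — never all 7.
So no plan with fewer than 15 crossings exists, and this one achieves 15:
1. Smuggler goes to the island with crate K1.  [the mainland: crate K3, crate M3, crate R1, crate R2, crate R5, crate R6 | the island: crate K1]
2. Smuggler goes back to the mainland alone.  [the mainland: crate K3, crate M3, crate R1, crate R2, crate R5, crate R6 | the island: crate K1]
3. Smuggler goes to the island with crate M3.  [the mainland: crate K3, crate R1, crate R2, crate R5, crate R6 | the island: crate K1, crate M3]
4. Smuggler goes back to the mainland alone.  [the mainland: crate K3, crate R1, crate R2, crate R5, crate R6 | the island: crate K1, crate M3]
5. Smuggler goes to the island with crate R2.  [the mainland: crate K3, crate R1, crate R5, crate R6 | the island: crate K1, crate M3, crate R2]
6. Smuggler goes back to the mainland with crate K1.  [the mainland: crate K1, crate K3, crate R1, crate R5, crate R6 | the island: crate M3, crate R2]
7. Smuggler goes to the island with crate R1.  [the mainland: crate K1, crate K3, crate R5, crate R6 | the island: crate M3, crate R1, crate R2]
8. Smuggler goes back to the mainland alone.  [the mainland: crate K1, crate K3, crate R5, crate R6 | the island: crate M3, crate R1, crate R2]
9. Smuggler goes to the island with crate K3.  [the mainland: crate K1, crate R5, crate R6 | the island: crate K3, crate M3, crate R1, crate R2]
10. Smuggler goes back to the mainland alone.  [the mainland: crate K1, crate R5, crate R6 | the island: crate K3, crate M3, crate R1, crate R2]
11. Smuggler goes to the island with crate R5.  [the mainland: crate K1, crate R6 | the island: crate K3, crate M3, crate R1, crate R2, crate R5]
12. Smuggler goes back to the mainland alone.  [the mainland: crate K1, crate R6 | the island: crate K3, crate M3, crate R1, crate R2, crate R5]
13. Smuggler goes to the island with crate R6.  [the mainland: crate K1 | the island: crate K3, crate M3, crate R1, crate R2, crate R5, crate R6]
14. Smuggler goes back to the mainland alone.  [the mainland: crate K1 | the island: crate K3, crate M3, crate R1, crate R2, crate R5, crate R6]
15. Smuggler goes to the island with crate K1.  [the mainland: — | the island: crate K1, crate K3, crate M3, crate R1, crate R2, crate R5, crate R6]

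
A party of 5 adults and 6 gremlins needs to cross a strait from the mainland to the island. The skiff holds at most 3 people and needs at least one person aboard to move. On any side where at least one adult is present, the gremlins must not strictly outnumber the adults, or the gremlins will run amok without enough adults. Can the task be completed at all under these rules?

No

The gremlins already outnumber the adults at the mainland before anyone moves, so the starting position itself is disallowed.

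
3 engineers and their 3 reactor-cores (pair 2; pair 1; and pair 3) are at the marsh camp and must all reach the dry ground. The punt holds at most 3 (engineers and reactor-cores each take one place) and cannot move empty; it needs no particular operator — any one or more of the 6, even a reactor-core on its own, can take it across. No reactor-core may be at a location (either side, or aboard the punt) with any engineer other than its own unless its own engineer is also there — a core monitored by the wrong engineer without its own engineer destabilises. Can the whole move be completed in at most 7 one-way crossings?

Yes

Yes — this plan uses 5 crossings (≤ 7):
1. engineer 2 and reactor-core 2 cross → the dry ground.
2. engineer 2 crosses ← the marsh camp.
3. engineer 1, engineer 2, and engineer 3 cross → the dry ground.
4. reactor-core 2 crosses ← the marsh camp.
5. reactor-core 1, reactor-core 2, and reactor-core 3 cross → the dry ground.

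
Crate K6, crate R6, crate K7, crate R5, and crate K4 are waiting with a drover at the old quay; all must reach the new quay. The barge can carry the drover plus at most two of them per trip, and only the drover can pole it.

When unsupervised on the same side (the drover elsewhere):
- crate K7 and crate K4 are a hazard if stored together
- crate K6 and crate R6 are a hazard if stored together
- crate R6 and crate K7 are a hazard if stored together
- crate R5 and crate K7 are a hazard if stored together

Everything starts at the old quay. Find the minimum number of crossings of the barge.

Counting alone: the drover can take at most 2 across per trip to the new quay, so moving all 5 needs at least 3 loaded trips out, with a return between consecutive ones — at least 5 crossings.
The plan below uses exactly 5 crossings, so it is optimal:
1. Drover goes to the new quay with crate K6 and crate K7.
2. Drover goes back to the old quay alone.
3. Drover goes to the new quay with crate K4 and crate R5.
4. Drover goes back to the old quay with crate K7.
5. Drover goes to the new quay with crate K7 and crate R6.

5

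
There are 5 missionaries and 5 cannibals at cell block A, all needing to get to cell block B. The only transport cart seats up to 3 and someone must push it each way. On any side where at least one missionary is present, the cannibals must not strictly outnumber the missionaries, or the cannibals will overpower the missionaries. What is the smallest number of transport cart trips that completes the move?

11

Counting alone: each trip to cell block B takes at most 3 across and each return brings at least 1 back, so after t trips out (and t−1 returns) at most 3t − (t−1) of the 10 are across; that first reaches 10 at t = 5, so at least 9 crossings are needed.
The safety rule pushes this higher. Following every safe sequence of crossings, the most of the 10 that can be at cell block B as the transport cart arrives there on crossing 9 is 9 — never all 10.
So no plan with fewer than 11 crossings exists, and this one achieves 11:
1. 2 cannibals → cell block B.  (cell block A: 5M 3C; cell block B: 0M 2C)
2. 1 cannibal ← cell block A.  (cell block A: 5M 4C; cell block B: 0M 1C)
3. 3 cannibals → cell block B.  (cell block A: 5M 1C; cell block B: 0M 4C)
4. 1 cannibal ← cell block A.  (cell block A: 5M 2C; cell block B: 0M 3C)
5. 3 missionaries → cell block B.  (cell block A: 2M 2C; cell block B: 3M 3C)
6. 1 missionary and 1 cannibal ← cell block A.  (cell block A: 3M 3C; cell block B: 2M 2C)
7. 3 missionaries → cell block B.  (cell block A: 0M 3C; cell block B: 5M 2C)
8. 1 cannibal ← cell block A.  (cell block A: 0M 4C; cell block B: 5M 1C)
9. 2 cannibals → cell block B.  (cell block A: 0M 2C; cell block B: 5M 3C)
10. 1 cannibal ← cell block A.  (cell block A: 0M 3C; cell block B: 5M 2C)
11. 3 cannibals → cell block B.  (cell block A: 0M 0C; cell block B: 5M 5C)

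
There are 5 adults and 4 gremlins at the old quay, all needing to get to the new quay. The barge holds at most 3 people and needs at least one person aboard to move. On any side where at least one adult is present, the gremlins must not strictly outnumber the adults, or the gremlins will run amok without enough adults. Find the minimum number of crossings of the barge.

7

Counting alone: each trip to the new quay takes at most 3 across and each return brings at least 1 back, so after t trips out (and t−1 returns) at most 3t − (t−1) of the 9 are across; that first reaches 9 at t = 4, so at least 7 crossings are needed.
The plan below uses exactly 7 crossings, so it is optimal:
1. 3 gremlins → the new quay.  (the old quay: 5A 1G; the new quay: 0A 3G)
2. 1 gremlin ← the old quay.  (the old quay: 5A 2G; the new quay: 0A 2G)
3. 3 adults → the new quay.  (the old quay: 2A 2G; the new quay: 3A 2G)
4. 1 adult ← the old quay.  (the old quay: 3A 2G; the new quay: 2A 2G)
5. 2 adults and 1 gremlin → the new quay.  (the old quay: 1A 1G; the new quay: 4A 3G)
6. 1 adult ← the old quay.  (the old quay: 2A 1G; the new quay: 3A 3G)
7. 2 adults and 1 gremlin → the new quay.  (the old quay: 0A 0G; the new quay: 5A 4G)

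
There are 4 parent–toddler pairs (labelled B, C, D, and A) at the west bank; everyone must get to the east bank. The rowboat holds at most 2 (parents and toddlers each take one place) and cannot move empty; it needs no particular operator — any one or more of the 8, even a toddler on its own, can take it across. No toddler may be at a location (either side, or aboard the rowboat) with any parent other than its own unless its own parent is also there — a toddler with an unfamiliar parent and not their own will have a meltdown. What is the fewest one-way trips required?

impossible

Following every safe sequence of crossings from the start, the most of the 8 that can be at the east bank as the rowboat arrives there on crossings 1, 3, 5 is 2, 3, 4 respectively; the best ever achieved is 4 of 8.
From crossing 7 on, no configuration arises that was not already reachable earlier: only 44 distinct safe configurations (who is on which side, and where the rowboat is) can ever be reached, none of them has everyone across, and every continuation just revisits them. So no valid plan exists.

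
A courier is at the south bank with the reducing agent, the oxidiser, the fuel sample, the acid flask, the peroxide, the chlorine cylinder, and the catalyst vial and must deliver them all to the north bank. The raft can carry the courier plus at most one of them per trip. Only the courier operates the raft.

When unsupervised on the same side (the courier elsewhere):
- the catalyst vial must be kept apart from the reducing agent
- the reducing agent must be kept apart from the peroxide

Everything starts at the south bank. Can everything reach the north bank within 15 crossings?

Yes

Yes — this plan uses 15 crossings (≤ 15):
1. Courier goes to the north bank with the reducing agent.
2. Courier goes back to the south bank alone.
3. Courier goes to the north bank with the oxidiser.
4. Courier goes back to the south bank alone.
5. Courier goes to the north bank with the fuel sample.
6. Courier goes back to the south bank alone.
7. Courier goes to the north bank with the acid flask.
8. Courier goes back to the south bank alone.
9. Courier goes to the north bank with the peroxide.
10. Courier goes back to the south bank with the reducing agent.
11. Courier goes to the north bank with the catalyst vial.
12. Courier goes back to the south bank alone.
13. Courier goes to the north bank with the chlorine cylinder.
14. Courier goes back to the south bank alone.
15. Courier goes to the north bank with the reducing agent.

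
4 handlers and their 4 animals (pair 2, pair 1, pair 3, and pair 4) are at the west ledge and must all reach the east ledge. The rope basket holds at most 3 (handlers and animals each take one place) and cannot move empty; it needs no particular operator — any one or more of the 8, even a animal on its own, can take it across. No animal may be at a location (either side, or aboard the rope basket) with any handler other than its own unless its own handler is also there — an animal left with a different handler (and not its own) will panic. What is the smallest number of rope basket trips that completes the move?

9

Counting alone: each trip to the east ledge takes at most 3 across and each return brings at least 1 back, so after t trips out (and t−1 returns) at most 3t − (t−1) of the 8 are across; that first reaches 8 at t = 4, so at least 7 crossings are needed.
The safety rule pushes this higher. Following every safe sequence of crossings, the most of the 8 that can be at the east ledge as the rope basket arrives there on crossing 7 is 7 — never all 8.
So no plan with fewer than 9 crossings exists, and this one achieves 9:
1. animal 2 and handler 2 cross → the east ledge.
2. handler 2 crosses ← the west ledge.
3. animal 1, handler 1, and handler 2 cross → the east ledge.
4. animal 2 and handler 2 cross ← the west ledge.
5. handler 2, handler 3, and handler 4 cross → the east ledge.
6. animal 1 crosses ← the west ledge.
7. animal 1 and animal 2 cross → the east ledge.
8. animal 2 crosses ← the west ledge.
9. animal 2, animal 3, and animal 4 cross → the east ledge.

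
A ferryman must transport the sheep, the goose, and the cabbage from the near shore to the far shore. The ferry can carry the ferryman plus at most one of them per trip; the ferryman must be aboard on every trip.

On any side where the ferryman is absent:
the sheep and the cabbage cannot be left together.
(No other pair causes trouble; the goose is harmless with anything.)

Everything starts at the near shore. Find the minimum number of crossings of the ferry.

Counting alone: the ferryman can take at most 1 across per trip to the far shore, so moving all 3 needs at least 3 loaded trips out, with a return between consecutive ones — at least 5 crossings.
The plan below uses exactly 5 crossings, so it is optimal:
1. Ferryman goes to the far shore with the sheep.
2. Ferryman goes back to the near shore alone.
3. Ferryman goes to the far shore with the goose.
4. Ferryman goes back to the near shore alone.
5. Ferryman goes to the far shore with the cabbage.

5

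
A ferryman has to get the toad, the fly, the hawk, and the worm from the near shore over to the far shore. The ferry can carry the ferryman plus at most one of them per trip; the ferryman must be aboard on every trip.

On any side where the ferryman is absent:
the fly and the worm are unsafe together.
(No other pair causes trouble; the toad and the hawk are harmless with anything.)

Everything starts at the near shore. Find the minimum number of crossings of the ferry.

7

Counting alone: the ferryman can take at most 1 across per trip to the far shore, so moving all 4 needs at least 4 loaded trips out, with a return between consecutive ones — at least 7 crossings.
The plan below uses exactly 7 crossings, so it is optimal:
1. Ferryman goes to the far shore with the fly.  [the near shore: the hawk, the toad, the worm | the far shore: the fly]
2. Ferryman goes back to the near shore alone.  [the near shore: the hawk, the toad, the worm | the far shore: the fly]
3. Ferryman goes to the far shore with the toad.  [the near shore: the hawk, the worm | the far shore: the fly, the toad]
4. Ferryman goes back to the near shore alone.  [the near shore: the hawk, the worm | the far shore: the fly, the toad]
5. Ferryman goes to the far shore with the hawk.  [the near shore: the worm | the far shore: the fly, the hawk, the toad]
6. Ferryman goes back to the near shore alone.  [the near shore: the worm | the far shore: the fly, the hawk, the toad]
7. Ferryman goes to the far shore with the worm.  [the near shore: — | the far shore: the fly, the hawk, the toad, the worm]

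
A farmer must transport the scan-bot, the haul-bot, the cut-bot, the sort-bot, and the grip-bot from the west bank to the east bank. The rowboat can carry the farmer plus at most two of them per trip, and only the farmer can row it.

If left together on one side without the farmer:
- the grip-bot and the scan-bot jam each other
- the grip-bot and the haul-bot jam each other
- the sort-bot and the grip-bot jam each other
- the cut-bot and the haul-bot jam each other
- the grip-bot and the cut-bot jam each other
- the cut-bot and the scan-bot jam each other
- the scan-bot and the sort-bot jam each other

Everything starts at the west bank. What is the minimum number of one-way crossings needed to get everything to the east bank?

Whatever the first load, the items left behind include a forbidden pair without the farmer. No opening move is safe, so no plan exists.

impossible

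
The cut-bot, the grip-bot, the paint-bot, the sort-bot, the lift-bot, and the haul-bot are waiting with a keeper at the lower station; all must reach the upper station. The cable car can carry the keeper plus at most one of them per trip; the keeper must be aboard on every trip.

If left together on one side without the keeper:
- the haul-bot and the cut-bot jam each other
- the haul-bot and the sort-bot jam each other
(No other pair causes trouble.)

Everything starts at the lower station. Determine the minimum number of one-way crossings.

Counting alone: the keeper can take at most 1 across per trip to the upper station, so moving all 6 needs at least 6 loaded trips out, with a return between consecutive ones — at least 11 crossings.
The safety rule pushes this higher. Following every safe sequence of crossings, the most of the 6 that can be at the upper station as the cable car arrives there on crossing 11 is 5 — never all 6.
So no plan with fewer than 13 crossings exists, and this one achieves 13:
1. Keeper goes to the upper station with the haul-bot.  [the lower station: the cut-bot, the grip-bot, the lift-bot, the paint-bot, the sort-bot | the upper station: the haul-bot]
2. Keeper goes back to the lower station alone.  [the lower station: the cut-bot, the grip-bot, the lift-bot, the paint-bot, the sort-bot | the upper station: the haul-bot]
3. Keeper goes to the upper station with the cut-bot.  [the lower station: the grip-bot, the lift-bot, the paint-bot, the sort-bot | the upper station: the cut-bot, the haul-bot]
4. Keeper goes back to the lower station with the haul-bot.  [the lower station: the grip-bot, the haul-bot, the lift-bot, the paint-bot, the sort-bot | the upper station: the cut-bot]
5. Keeper goes to the upper station with the sort-bot.  [the lower station: the grip-bot, the haul-bot, the lift-bot, the paint-bot | the upper station: the cut-bot, the sort-bot]
6. Keeper goes back to the lower station alone.  [the lower station: the grip-bot, the haul-bot, the lift-bot, the paint-bot | the upper station: the cut-bot, the sort-bot]
7. Keeper goes to the upper station with the grip-bot.  [the lower station: the haul-bot, the lift-bot, the paint-bot | the upper station: the cut-bot, the grip-bot, the sort-bot]
8. Keeper goes back to the lower station alone.  [the lower station: the haul-bot, the lift-bot, the paint-bot | the upper station: the cut-bot, the grip-bot, the sort-bot]
9. Keeper goes to the upper station with the paint-bot.  [the lower station: the haul-bot, the lift-bot | the upper station: the cut-bot, the grip-bot, the paint-bot, the sort-bot]
10. Keeper goes back to the lower station alone.  [the lower station: the haul-bot, the lift-bot | the upper station: the cut-bot, the grip-bot, the paint-bot, the sort-bot]
11. Keeper goes to the upper station with the lift-bot.  [the lower station: the haul-bot | the upper station: the cut-bot, the grip-bot, the lift-bot, the paint-bot, the sort-bot]
12. Keeper goes back to the lower station alone.  [the lower station: the haul-bot | the upper station: the cut-bot, the grip-bot, the lift-bot, the paint-bot, the sort-bot]
13. Keeper goes to the upper station with the haul-bot.  [the lower station: — | the upper station: the cut-bot, the grip-bot, the haul-bot, the lift-bot, the paint-bot, the sort-bot]

13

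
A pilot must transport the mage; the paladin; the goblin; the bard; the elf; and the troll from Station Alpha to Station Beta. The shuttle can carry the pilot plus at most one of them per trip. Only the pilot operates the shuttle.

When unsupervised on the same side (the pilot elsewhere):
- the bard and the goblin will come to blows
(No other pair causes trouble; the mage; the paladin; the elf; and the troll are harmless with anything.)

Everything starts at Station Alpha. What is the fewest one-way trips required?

11

Counting alone: the pilot can take at most 1 across per trip to Station Beta, so moving all 6 needs at least 6 loaded trips out, with a return between consecutive ones — at least 11 crossings.
The plan below uses exactly 11 crossings, so it is optimal:
1. Pilot goes to Station Beta with the goblin.  [Station Alpha: the bard, the elf, the mage, the paladin, the troll | Station Beta: the goblin]
2. Pilot goes back to Station Alpha alone.  [Station Alpha: the bard, the elf, the mage, the paladin, the troll | Station Beta: the goblin]
3. Pilot goes to Station Beta with the mage.  [Station Alpha: the bard, the elf, the paladin, the troll | Station Beta: the goblin, the mage]
4. Pilot goes back to Station Alpha alone.  [Station Alpha: the bard, the elf, the paladin, the troll | Station Beta: the goblin, the mage]
5. Pilot goes to Station Beta with the paladin.  [Station Alpha: the bard, the elf, the troll | Station Beta: the goblin, the mage, the paladin]
6. Pilot goes back to Station Alpha alone.  [Station Alpha: the bard, the elf, the troll | Station Beta: the goblin, the mage, the paladin]
7. Pilot goes to Station Beta with the elf.  [Station Alpha: the bard, the troll | Station Beta: the elf, the goblin, the mage, the paladin]
8. Pilot goes back to Station Alpha alone.  [Station Alpha: the bard, the troll | Station Beta: the elf, the goblin, the mage, the paladin]
9. Pilot goes to Station Beta with the troll.  [Station Alpha: the bard | Station Beta: the elf, the goblin, the mage, the paladin, the troll]
10. Pilot goes back to Station Alpha alone.  [Station Alpha: the bard | Station Beta: the elf, the goblin, the mage, the paladin, the troll]
11. Pilot goes to Station Beta with the bard.  [Station Alpha: — | Station Beta: the bard, the elf, the goblin, the mage, the paladin, the troll]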